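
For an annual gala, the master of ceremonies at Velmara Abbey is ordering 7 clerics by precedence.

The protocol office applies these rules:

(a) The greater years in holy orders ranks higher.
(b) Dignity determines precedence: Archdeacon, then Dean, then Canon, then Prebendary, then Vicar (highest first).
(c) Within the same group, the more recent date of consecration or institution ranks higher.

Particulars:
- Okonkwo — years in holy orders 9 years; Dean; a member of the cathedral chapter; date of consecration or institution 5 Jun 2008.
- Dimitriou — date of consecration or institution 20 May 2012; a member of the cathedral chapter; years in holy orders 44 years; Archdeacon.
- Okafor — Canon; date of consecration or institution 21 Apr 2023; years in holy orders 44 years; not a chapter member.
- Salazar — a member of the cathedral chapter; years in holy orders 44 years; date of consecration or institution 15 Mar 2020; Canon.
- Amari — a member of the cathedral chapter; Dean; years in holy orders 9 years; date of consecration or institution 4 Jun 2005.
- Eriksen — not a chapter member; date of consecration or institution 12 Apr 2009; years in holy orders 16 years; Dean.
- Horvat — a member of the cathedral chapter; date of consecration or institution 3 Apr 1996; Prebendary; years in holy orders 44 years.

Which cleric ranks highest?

By years in holy orders (higher first): Dimitriou, Okafor, Salazar and Horvat (each 44 years); then Eriksen (16 years); then Okonkwo and Amari (both 9 years).
Among Dimitriou, Okafor, Salazar and Horvat, by dignity: Dimitriou (Archdeacon) before Okafor and Salazar (Canon) before Horvat (Prebendary).
Among Okafor and Salazar, by date of consecration or institution (later first): Okafor (21 Apr 2023) before Salazar (15 Mar 2020).
Okonkwo and Amari are each Dean, so the next rule applies.
Among Okonkwo and Amari, by date of consecration or institution (later first): Okonkwo (5 Jun 2008) before Amari (4 Jun 2005).
Order: Dimitriou, Okafor, Salazar, Horvat, Eriksen, Okonkwo, Amari.

Dimitriou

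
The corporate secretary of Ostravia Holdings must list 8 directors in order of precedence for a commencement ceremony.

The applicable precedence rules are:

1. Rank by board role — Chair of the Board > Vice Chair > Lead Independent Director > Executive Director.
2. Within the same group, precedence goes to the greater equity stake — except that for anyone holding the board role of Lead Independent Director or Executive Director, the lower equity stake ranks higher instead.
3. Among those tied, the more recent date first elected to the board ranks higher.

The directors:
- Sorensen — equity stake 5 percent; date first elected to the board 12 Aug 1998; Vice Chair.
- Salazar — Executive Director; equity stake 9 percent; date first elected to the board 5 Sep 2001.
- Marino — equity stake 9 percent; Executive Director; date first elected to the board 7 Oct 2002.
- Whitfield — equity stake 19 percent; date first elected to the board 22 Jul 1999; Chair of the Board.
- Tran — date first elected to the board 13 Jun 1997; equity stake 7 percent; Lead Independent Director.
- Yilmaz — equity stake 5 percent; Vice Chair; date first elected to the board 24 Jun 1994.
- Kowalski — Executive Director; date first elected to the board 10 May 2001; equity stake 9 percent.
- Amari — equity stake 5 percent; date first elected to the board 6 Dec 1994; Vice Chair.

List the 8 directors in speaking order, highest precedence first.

By board role: Whitfield (Chair of the Board); then Sorensen, Amari and Yilmaz (Vice Chair); then Tran (Lead Independent Director); then Marino, Salazar and Kowalski (Executive Director).
Sorensen, Amari and Yilmaz all have equity stake 5 percent, so the next rule applies.
Among Sorensen, Amari and Yilmaz, by date first elected to the board (later first): Sorensen (12 Aug 1998) before Amari (6 Dec 1994) before Yilmaz (24 Jun 1994).
Marino, Salazar and Kowalski all have equity stake 9 percent, so the next rule applies.
Among Marino, Salazar and Kowalski, by date first elected to the board (later first): Marino (7 Oct 2002) before Salazar (5 Sep 2001) before Kowalski (10 May 2001).
Full order: Whitfield, Sorensen, Amari, Yilmaz, Tran, Marino, Salazar, Kowalski.

Whitfield, Sorensen, Amari, Yilmaz, Tran, Marino, Salazar, Kowalski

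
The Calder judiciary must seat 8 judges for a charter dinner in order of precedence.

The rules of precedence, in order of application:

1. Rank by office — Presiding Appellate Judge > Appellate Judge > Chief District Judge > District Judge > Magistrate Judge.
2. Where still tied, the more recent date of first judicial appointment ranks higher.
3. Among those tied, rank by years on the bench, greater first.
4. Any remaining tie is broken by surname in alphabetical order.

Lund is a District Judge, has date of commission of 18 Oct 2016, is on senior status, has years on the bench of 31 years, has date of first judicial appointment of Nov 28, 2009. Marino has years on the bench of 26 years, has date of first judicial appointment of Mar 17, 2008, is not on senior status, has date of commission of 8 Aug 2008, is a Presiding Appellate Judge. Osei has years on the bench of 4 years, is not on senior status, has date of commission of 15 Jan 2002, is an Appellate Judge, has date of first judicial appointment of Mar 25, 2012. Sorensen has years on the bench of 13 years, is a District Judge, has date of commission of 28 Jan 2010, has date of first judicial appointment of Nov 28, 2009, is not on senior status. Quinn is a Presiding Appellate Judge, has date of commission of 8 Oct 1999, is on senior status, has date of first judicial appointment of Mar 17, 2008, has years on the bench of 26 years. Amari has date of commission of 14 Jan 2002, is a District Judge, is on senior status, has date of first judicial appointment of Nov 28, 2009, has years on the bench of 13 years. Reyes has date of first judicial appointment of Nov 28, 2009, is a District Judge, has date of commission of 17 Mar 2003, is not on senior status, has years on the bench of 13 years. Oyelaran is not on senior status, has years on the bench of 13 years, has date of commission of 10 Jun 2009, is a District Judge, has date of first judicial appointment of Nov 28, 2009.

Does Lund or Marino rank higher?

Marino

By office: Marino and Quinn (Presiding Appellate Judge); then Osei (Appellate Judge); then Lund, Amari, Oyelaran, Reyes and Sorensen (District Judge).
Marino and Quinn both have date of first judicial appointment Mar 17, 2008, so the next rule applies.
Marino and Quinn both have years on the bench 26 years, so the next rule applies.
Among Marino and Quinn, alphabetically by surname: Marino before Quinn.
Lund, Amari, Oyelaran, Reyes and Sorensen all have date of first judicial appointment Nov 28, 2009, so the next rule applies.
Among Lund, Amari, Oyelaran, Reyes and Sorensen, by years on the bench (higher first): Lund (31 years) before Amari, Oyelaran, Reyes and Sorensen (13 years).
Among Amari, Oyelaran, Reyes and Sorensen, alphabetically by surname: Amari before Oyelaran before Reyes before Sorensen.
So Marino takes precedence.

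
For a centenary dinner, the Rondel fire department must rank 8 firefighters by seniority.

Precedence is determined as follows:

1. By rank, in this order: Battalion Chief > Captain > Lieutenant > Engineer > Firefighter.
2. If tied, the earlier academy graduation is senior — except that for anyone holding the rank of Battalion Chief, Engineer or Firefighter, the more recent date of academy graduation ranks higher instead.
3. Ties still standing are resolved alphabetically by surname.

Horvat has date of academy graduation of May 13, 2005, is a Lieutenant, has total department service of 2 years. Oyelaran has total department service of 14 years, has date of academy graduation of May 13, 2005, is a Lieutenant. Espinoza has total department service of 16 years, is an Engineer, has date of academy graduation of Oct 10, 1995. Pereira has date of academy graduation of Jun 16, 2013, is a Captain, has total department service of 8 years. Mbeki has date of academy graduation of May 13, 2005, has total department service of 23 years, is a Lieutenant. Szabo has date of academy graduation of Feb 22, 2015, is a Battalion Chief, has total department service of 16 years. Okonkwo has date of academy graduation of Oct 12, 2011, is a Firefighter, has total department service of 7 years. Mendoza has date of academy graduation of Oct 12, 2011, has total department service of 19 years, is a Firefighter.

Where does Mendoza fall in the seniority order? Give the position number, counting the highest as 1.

7

By rank: Szabo (Battalion Chief); then Pereira (Captain); then Horvat, Mbeki and Oyelaran (Lieutenant); then Espinoza (Engineer); then Mendoza and Okonkwo (Firefighter).
Horvat, Mbeki and Oyelaran all have date of academy graduation May 13, 2005, so the next rule applies.
Among Horvat, Mbeki and Oyelaran, alphabetically by surname: Horvat before Mbeki before Oyelaran.
Mendoza and Okonkwo both have date of academy graduation Oct 12, 2011, so the next rule applies.
Among Mendoza and Okonkwo, alphabetically by surname: Mendoza before Okonkwo.
Order: Szabo, Pereira, Horvat, Mbeki, Oyelaran, Espinoza, Mendoza, Okonkwo. So position 7.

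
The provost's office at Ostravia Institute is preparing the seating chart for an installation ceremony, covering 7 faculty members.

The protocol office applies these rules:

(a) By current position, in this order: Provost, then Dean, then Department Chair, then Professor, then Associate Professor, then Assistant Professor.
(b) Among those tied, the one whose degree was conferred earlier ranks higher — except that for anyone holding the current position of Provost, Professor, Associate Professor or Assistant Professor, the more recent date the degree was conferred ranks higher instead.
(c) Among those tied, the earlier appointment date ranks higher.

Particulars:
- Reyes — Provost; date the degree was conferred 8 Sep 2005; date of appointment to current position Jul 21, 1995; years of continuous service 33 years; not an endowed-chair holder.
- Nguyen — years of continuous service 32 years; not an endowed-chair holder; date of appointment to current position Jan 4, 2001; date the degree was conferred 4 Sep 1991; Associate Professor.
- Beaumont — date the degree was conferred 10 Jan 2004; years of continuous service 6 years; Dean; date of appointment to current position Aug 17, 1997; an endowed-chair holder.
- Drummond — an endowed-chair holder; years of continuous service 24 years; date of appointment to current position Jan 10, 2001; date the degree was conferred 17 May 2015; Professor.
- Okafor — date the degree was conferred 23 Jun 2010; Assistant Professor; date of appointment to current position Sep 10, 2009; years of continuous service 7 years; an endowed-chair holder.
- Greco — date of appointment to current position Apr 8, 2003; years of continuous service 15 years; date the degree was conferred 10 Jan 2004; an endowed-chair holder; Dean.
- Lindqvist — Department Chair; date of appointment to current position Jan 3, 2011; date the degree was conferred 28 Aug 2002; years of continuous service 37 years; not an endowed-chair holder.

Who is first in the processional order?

Reyes

By current position: Reyes (Provost); then Beaumont and Greco (Dean); then Lindqvist (Department Chair); then Drummond (Professor); then Nguyen (Associate Professor); then Okafor (Assistant Professor).
Beaumont and Greco both have date the degree was conferred 10 Jan 2004, so the next rule applies.
Among Beaumont and Greco, by date of appointment to current position (earlier first): Beaumont (Aug 17, 1997) before Greco (Apr 8, 2003).
Order: Reyes, Beaumont, Greco, Lindqvist, Drummond, Nguyen, Okafor.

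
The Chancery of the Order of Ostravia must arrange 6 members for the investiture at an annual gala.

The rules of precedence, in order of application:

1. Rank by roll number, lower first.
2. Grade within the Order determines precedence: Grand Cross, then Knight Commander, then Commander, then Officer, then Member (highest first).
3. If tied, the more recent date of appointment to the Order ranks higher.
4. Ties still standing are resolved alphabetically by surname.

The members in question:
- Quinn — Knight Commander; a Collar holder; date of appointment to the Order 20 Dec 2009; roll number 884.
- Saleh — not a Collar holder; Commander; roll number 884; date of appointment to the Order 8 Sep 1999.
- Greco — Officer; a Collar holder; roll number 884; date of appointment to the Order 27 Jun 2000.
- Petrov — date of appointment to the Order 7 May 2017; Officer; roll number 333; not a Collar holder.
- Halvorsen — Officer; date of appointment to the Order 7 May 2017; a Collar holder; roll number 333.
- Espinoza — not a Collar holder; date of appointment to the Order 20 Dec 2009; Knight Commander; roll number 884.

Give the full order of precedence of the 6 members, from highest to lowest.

Halvorsen, Petrov, Espinoza, Quinn, Saleh, Greco

By roll number (lower first): Halvorsen and Petrov (both 333); then Espinoza, Quinn, Saleh and Greco (each 884).
Halvorsen and Petrov are each Officer, so the next rule applies.
Halvorsen and Petrov both have date of appointment to the Order 7 May 2017, so the next rule applies.
Among Halvorsen and Petrov, alphabetically by surname: Halvorsen before Petrov.
Among Espinoza, Quinn, Saleh and Greco, by grade within the Order: Espinoza and Quinn (Knight Commander) before Saleh (Commander) before Greco (Officer).
Espinoza and Quinn both have date of appointment to the Order 20 Dec 2009, so the next rule applies.
Among Espinoza and Quinn, alphabetically by surname: Espinoza before Quinn.
Full order: Halvorsen, Petrov, Espinoza, Quinn, Saleh, Greco.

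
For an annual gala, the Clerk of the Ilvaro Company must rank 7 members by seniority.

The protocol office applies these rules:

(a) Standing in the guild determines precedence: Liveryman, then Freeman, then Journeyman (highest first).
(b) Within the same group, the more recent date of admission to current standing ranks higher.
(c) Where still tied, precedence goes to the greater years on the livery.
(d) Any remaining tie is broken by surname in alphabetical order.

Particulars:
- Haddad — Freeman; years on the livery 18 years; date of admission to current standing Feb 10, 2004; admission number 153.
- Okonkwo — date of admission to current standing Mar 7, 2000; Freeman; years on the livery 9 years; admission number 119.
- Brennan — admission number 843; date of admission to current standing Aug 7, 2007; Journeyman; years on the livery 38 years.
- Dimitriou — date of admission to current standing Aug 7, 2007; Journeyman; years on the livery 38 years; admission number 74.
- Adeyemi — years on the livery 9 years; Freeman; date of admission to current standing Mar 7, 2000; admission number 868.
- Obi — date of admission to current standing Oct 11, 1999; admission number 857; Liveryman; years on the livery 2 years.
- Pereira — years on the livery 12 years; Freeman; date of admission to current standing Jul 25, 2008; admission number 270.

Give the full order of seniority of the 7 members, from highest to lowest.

Obi, Pereira, Haddad, Adeyemi, Okonkwo, Brennan, Dimitriou

By standing in the guild: Obi (Liveryman); then Pereira, Haddad, Adeyemi and Okonkwo (Freeman); then Brennan and Dimitriou (Journeyman).
Among Pereira, Haddad, Adeyemi and Okonkwo, by date of admission to current standing (later first): Pereira (Jul 25, 2008) before Haddad (Feb 10, 2004) before Adeyemi and Okonkwo (Mar 7, 2000).
Adeyemi and Okonkwo both have years on the livery 9 years, so the next rule applies.
Among Adeyemi and Okonkwo, alphabetically by surname: Adeyemi before Okonkwo.
Brennan and Dimitriou both have date of admission to current standing Aug 7, 2007, so the next rule applies.
Brennan and Dimitriou both have years on the livery 38 years, so the next rule applies.
Among Brennan and Dimitriou, alphabetically by surname: Brennan before Dimitriou.
Full order: Obi, Pereira, Haddad, Adeyemi, Okonkwo, Brennan, Dimitriou.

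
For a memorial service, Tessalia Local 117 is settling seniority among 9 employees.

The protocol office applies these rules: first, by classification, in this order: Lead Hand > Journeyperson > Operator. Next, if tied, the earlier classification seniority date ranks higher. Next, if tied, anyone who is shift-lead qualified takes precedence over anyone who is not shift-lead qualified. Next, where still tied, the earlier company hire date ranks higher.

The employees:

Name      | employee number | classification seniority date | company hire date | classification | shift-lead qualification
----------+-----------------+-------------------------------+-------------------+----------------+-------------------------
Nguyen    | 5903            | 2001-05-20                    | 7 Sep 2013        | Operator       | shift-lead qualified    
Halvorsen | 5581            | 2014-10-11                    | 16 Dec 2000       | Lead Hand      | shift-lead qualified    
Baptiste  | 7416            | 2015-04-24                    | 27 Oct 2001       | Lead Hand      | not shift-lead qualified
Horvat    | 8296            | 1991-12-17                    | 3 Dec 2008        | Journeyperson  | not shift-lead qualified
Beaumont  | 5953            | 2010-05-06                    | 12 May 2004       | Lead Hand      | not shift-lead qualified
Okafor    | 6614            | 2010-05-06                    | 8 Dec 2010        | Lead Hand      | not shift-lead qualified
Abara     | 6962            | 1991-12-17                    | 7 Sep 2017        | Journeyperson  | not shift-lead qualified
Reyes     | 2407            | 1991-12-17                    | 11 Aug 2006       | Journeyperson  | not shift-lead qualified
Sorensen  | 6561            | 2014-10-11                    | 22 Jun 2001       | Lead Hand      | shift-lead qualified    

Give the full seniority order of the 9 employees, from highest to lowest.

By classification: Beaumont, Okafor, Halvorsen, Sorensen and Baptiste (Lead Hand); then Reyes, Horvat and Abara (Journeyperson); then Nguyen (Operator).
Among Beaumont, Okafor, Halvorsen, Sorensen and Baptiste, by classification seniority date (earlier first): Beaumont and Okafor (2010-05-06) before Halvorsen and Sorensen (2014-10-11) before Baptiste (2015-04-24).
Beaumont and Okafor are each not shift-lead qualified, so the next rule applies.
Among Beaumont and Okafor, by company hire date (earlier first): Beaumont (12 May 2004) before Okafor (8 Dec 2010).
Halvorsen and Sorensen are each shift-lead qualified, so the next rule applies.
Among Halvorsen and Sorensen, by company hire date (earlier first): Halvorsen (16 Dec 2000) before Sorensen (22 Jun 2001).
Reyes, Horvat and Abara all have classification seniority date 1991-12-17, so the next rule applies.
Reyes, Horvat and Abara are each not shift-lead qualified, so the next rule applies.
Among Reyes, Horvat and Abara, by company hire date (earlier first): Reyes (11 Aug 2006) before Horvat (3 Dec 2008) before Abara (7 Sep 2017).
Full order: Beaumont, Okafor, Halvorsen, Sorensen, Baptiste, Reyes, Horvat, Abara, Nguyen.

Beaumont, Okafor, Halvorsen, Sorensen, Baptiste, Reyes, Horvat, Abara, Nguyen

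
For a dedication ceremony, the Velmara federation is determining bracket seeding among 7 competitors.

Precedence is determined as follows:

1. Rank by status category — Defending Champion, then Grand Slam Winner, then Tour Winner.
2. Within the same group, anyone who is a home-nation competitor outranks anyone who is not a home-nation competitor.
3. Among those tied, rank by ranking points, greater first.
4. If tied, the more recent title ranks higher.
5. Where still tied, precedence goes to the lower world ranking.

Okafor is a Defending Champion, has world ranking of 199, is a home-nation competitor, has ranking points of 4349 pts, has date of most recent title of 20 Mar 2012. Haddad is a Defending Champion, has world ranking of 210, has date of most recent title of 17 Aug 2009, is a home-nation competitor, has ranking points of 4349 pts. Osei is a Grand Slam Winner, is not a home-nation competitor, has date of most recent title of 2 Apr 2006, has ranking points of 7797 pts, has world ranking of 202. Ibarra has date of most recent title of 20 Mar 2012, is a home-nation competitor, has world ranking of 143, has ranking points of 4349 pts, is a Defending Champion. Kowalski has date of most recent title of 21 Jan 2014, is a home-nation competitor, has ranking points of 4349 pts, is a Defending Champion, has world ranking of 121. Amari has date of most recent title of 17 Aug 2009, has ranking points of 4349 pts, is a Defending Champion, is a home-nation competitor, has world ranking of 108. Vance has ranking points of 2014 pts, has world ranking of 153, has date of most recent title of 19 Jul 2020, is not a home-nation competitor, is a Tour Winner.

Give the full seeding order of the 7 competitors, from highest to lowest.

By status category: Kowalski, Ibarra, Okafor, Amari and Haddad (Defending Champion); then Osei (Grand Slam Winner); then Vance (Tour Winner).
Kowalski, Ibarra, Okafor, Amari and Haddad are each a home-nation competitor, so the next rule applies.
Kowalski, Ibarra, Okafor, Amari and Haddad all have ranking points 4349 pts, so the next rule applies.
Among Kowalski, Ibarra, Okafor, Amari and Haddad, by date of most recent title (later first): Kowalski (21 Jan 2014) before Ibarra and Okafor (20 Mar 2012) before Amari and Haddad (17 Aug 2009).
Among Ibarra and Okafor, by world ranking (lower first): Ibarra (143) before Okafor (199).
Among Amari and Haddad, by world ranking (lower first): Amari (108) before Haddad (210).
Full order: Kowalski, Ibarra, Okafor, Amari, Haddad, Osei, Vance.

Kowalski, Ibarra, Okafor, Amari, Haddad, Osei, Vance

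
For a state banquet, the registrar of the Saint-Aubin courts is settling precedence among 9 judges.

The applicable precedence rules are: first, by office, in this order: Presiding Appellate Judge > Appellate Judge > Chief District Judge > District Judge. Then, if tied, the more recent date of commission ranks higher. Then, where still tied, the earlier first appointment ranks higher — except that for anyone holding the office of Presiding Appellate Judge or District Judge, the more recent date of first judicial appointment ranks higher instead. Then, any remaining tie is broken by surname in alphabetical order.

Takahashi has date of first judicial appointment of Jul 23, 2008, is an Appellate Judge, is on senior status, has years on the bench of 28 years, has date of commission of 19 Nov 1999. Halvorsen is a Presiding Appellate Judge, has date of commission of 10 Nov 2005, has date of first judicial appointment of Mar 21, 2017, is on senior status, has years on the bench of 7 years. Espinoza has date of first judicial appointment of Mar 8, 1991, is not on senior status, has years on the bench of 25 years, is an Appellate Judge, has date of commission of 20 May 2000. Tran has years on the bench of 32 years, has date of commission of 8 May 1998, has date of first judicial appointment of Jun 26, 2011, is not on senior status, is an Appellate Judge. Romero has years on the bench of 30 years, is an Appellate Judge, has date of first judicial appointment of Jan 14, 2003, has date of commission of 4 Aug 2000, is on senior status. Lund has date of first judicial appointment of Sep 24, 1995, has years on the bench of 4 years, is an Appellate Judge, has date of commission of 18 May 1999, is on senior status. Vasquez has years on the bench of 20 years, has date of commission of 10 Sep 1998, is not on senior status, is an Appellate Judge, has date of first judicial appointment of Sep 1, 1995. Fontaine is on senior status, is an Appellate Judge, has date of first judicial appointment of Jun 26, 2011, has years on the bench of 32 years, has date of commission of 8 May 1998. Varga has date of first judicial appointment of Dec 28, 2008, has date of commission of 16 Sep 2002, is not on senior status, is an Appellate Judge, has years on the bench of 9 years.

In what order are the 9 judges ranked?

Halvorsen, Varga, Romero, Espinoza, Takahashi, Lund, Vasquez, Fontaine, Tran

By office: Halvorsen (Presiding Appellate Judge); then Varga, Romero, Espinoza, Takahashi, Lund, Vasquez, Fontaine and Tran (Appellate Judge).
Among Varga, Romero, Espinoza, Takahashi, Lund, Vasquez, Fontaine and Tran, by date of commission (later first): Varga (16 Sep 2002) before Romero (4 Aug 2000) before Espinoza (20 May 2000) before Takahashi (19 Nov 1999) before Lund (18 May 1999) before Vasquez (10 Sep 1998) before Fontaine and Tran (8 May 1998).
Fontaine and Tran both have date of first judicial appointment Jun 26, 2011, so the next rule applies.
Among Fontaine and Tran, alphabetically by surname: Fontaine before Tran.
Full order: Halvorsen, Varga, Romero, Espinoza, Takahashi, Lund, Vasquez, Fontaine, Tran.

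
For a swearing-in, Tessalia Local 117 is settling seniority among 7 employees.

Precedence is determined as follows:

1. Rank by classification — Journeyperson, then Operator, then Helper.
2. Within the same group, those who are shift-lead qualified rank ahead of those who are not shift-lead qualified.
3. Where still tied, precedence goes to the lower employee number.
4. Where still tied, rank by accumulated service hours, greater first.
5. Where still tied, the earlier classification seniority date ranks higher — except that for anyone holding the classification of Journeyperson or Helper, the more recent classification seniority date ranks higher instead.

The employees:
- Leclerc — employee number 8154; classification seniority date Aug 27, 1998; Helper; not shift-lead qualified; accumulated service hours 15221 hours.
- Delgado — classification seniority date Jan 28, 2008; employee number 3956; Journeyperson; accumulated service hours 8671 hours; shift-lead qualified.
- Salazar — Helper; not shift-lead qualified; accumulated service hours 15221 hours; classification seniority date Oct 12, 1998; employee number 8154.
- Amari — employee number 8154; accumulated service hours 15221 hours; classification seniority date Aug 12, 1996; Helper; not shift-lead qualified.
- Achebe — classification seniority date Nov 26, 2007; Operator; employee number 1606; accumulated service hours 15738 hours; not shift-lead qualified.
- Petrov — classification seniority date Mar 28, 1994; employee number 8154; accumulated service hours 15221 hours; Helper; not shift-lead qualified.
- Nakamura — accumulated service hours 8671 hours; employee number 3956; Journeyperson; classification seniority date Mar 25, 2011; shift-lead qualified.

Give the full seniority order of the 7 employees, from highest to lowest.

By classification: Nakamura and Delgado (Journeyperson); then Achebe (Operator); then Salazar, Leclerc, Amari and Petrov (Helper).
Nakamura and Delgado are each shift-lead qualified, so the next rule applies.
Nakamura and Delgado both have employee number 3956, so the next rule applies.
Nakamura and Delgado both have accumulated service hours 8671 hours, so the next rule applies.
Among Nakamura and Delgado, by classification seniority date (later first) (reversed rule for this group): Nakamura (Mar 25, 2011) before Delgado (Jan 28, 2008).
Salazar, Leclerc, Amari and Petrov are each not shift-lead qualified, so the next rule applies.
Salazar, Leclerc, Amari and Petrov all have employee number 8154, so the next rule applies.
Salazar, Leclerc, Amari and Petrov all have accumulated service hours 15221 hours, so the next rule applies.
Among Salazar, Leclerc, Amari and Petrov, by classification seniority date (later first) (reversed rule for this group): Salazar (Oct 12, 1998) before Leclerc (Aug 27, 1998) before Amari (Aug 12, 1996) before Petrov (Mar 28, 1994).
Full order: Nakamura, Delgado, Achebe, Salazar, Leclerc, Amari, Petrov.

Nakamura, Delgado, Achebe, Salazar, Leclerc, Amari, Petrov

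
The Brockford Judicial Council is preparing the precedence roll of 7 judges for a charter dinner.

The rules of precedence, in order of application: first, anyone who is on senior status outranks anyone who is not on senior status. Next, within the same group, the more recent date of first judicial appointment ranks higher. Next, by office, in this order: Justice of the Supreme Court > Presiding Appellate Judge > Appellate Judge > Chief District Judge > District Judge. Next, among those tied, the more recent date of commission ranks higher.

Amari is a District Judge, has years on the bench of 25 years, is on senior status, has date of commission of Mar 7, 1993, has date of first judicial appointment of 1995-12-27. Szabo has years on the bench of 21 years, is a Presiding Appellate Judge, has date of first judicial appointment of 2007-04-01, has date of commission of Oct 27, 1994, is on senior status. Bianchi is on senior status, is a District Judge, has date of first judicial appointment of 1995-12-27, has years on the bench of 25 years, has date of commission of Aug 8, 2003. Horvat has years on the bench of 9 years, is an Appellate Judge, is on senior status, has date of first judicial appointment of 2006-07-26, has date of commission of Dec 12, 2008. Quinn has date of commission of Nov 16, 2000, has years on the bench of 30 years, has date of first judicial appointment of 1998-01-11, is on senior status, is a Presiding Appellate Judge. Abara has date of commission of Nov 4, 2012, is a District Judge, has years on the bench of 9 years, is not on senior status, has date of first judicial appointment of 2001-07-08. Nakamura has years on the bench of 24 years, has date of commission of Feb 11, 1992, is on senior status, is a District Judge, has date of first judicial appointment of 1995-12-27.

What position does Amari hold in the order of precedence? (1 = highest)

By the first rule: Szabo, Horvat, Quinn, Bianchi, Amari and Nakamura (each on senior status); then Abara (not on senior status).
Among Szabo, Horvat, Quinn, Bianchi, Amari and Nakamura, by date of first judicial appointment (later first): Szabo (2007-04-01) before Horvat (2006-07-26) before Quinn (1998-01-11) before Bianchi, Amari and Nakamura (1995-12-27).
Bianchi, Amari and Nakamura are each District Judge, so the next rule applies.
Among Bianchi, Amari and Nakamura, by date of commission (later first): Bianchi (Aug 8, 2003) before Amari (Mar 7, 1993) before Nakamura (Feb 11, 1992).
Order: Szabo, Horvat, Quinn, Bianchi, Amari, Nakamura, Abara. So position 5.

5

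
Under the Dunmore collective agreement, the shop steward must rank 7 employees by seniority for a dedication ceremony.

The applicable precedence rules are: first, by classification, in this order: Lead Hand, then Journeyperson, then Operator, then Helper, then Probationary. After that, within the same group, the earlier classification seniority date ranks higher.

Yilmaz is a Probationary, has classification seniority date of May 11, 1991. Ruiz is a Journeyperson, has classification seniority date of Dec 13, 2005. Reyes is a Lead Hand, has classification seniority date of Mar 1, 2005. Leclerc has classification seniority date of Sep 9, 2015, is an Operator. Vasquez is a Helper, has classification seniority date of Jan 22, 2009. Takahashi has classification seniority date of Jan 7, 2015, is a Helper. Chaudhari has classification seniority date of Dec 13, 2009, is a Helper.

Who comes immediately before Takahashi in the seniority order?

Chaudhari

By classification: Reyes (Lead Hand); then Ruiz (Journeyperson); then Leclerc (Operator); then Vasquez, Chaudhari and Takahashi (Helper); then Yilmaz (Probationary).
Among Vasquez, Chaudhari and Takahashi, by classification seniority date (earlier first): Vasquez (Jan 22, 2009) before Chaudhari (Dec 13, 2009) before Takahashi (Jan 7, 2015).
Order: Reyes, Ruiz, Leclerc, Vasquez, Chaudhari, Takahashi, Yilmaz.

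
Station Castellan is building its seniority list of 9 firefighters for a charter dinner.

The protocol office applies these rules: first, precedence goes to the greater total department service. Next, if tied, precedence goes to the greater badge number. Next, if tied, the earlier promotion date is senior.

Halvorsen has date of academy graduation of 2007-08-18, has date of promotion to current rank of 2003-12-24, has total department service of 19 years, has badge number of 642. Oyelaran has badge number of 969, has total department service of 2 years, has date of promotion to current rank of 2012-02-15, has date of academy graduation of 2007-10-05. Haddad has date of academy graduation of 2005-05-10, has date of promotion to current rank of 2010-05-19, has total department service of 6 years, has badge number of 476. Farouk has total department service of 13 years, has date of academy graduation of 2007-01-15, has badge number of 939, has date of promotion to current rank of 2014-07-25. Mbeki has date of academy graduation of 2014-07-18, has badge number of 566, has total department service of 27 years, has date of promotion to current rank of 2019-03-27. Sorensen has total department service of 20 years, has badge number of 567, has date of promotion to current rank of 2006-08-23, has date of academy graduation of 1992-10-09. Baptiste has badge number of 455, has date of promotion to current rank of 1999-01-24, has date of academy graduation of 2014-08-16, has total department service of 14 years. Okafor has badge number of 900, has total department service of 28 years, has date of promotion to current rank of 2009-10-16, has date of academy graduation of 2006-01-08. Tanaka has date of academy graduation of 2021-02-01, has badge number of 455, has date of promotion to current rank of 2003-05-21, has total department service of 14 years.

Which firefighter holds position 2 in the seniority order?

Mbeki

By total department service (higher first): Okafor (28 years); then Mbeki (27 years); then Sorensen (20 years); then Halvorsen (19 years); then Baptiste and Tanaka (both 14 years); then Farouk (13 years); then Haddad (6 years); then Oyelaran (2 years).
Baptiste and Tanaka both have badge number 455, so the next rule applies.
Among Baptiste and Tanaka, by date of promotion to current rank (earlier first): Baptiste (1999-01-24) before Tanaka (2003-05-21).
Order: Okafor, Mbeki, Sorensen, Halvorsen, Baptiste, Tanaka, Farouk, Haddad, Oyelaran.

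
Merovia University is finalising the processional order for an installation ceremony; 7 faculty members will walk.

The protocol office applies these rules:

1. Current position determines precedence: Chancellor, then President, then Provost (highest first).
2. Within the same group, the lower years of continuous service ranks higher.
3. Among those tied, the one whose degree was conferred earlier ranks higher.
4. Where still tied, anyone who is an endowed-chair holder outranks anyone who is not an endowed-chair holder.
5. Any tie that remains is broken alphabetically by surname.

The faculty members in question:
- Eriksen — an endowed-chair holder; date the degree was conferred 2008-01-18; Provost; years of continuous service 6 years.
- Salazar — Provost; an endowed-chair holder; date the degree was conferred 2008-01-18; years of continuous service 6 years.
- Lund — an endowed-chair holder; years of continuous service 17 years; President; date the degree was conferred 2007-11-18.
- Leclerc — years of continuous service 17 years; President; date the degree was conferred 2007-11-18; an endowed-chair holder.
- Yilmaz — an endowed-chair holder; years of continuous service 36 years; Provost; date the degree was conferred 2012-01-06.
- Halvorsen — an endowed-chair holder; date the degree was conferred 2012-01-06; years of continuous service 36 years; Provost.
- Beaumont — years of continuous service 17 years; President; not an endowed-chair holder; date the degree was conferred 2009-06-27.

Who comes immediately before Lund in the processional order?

By current position: Leclerc, Lund and Beaumont (President); then Eriksen, Salazar, Halvorsen and Yilmaz (Provost).
Leclerc, Lund and Beaumont all have years of continuous service 17 years, so the next rule applies.
Among Leclerc, Lund and Beaumont, by date the degree was conferred (earlier first): Leclerc and Lund (2007-11-18) before Beaumont (2009-06-27).
Leclerc and Lund are each an endowed-chair holder, so the next rule applies.
Among Leclerc and Lund, alphabetically by surname: Leclerc before Lund.
Among Eriksen, Salazar, Halvorsen and Yilmaz, by years of continuous service (lower first): Eriksen and Salazar (6 years) before Halvorsen and Yilmaz (36 years).
Eriksen and Salazar both have date the degree was conferred 2008-01-18, so the next rule applies.
Eriksen and Salazar are each an endowed-chair holder, so the next rule applies.
Among Eriksen and Salazar, alphabetically by surname: Eriksen before Salazar.
Halvorsen and Yilmaz both have date the degree was conferred 2012-01-06, so the next rule applies.
Halvorsen and Yilmaz are each an endowed-chair holder, so the next rule applies.
Among Halvorsen and Yilmaz, alphabetically by surname: Halvorsen before Yilmaz.
Order: Leclerc, Lund, Beaumont, Eriksen, Salazar, Halvorsen, Yilmaz.

Leclerc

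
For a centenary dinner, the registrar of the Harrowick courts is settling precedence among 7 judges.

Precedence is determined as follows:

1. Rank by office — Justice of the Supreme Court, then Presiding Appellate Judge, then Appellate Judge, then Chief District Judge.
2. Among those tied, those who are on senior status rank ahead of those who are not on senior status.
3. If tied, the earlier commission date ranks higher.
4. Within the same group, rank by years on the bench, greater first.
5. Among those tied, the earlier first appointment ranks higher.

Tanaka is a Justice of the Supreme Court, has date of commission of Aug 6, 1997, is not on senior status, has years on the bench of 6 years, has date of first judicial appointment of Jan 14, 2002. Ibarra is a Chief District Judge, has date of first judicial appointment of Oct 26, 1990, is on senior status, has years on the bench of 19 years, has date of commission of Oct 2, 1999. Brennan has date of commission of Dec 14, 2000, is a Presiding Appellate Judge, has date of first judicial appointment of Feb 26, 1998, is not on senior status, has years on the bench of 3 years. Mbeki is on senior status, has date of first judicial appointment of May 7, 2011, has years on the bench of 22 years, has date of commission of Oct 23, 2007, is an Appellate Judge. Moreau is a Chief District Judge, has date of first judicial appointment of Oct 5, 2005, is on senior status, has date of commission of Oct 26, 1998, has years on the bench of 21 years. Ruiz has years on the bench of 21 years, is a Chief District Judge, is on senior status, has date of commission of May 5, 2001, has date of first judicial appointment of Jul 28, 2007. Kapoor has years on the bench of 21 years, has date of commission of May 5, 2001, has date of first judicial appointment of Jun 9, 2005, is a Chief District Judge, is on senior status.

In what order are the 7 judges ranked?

Tanaka, Brennan, Mbeki, Moreau, Ibarra, Kapoor, Ruiz

By office: Tanaka (Justice of the Supreme Court); then Brennan (Presiding Appellate Judge); then Mbeki (Appellate Judge); then Moreau, Ibarra, Kapoor and Ruiz (Chief District Judge).
Moreau, Ibarra, Kapoor and Ruiz are each on senior status, so the next rule applies.
Among Moreau, Ibarra, Kapoor and Ruiz, by date of commission (earlier first): Moreau (Oct 26, 1998) before Ibarra (Oct 2, 1999) before Kapoor and Ruiz (May 5, 2001).
Kapoor and Ruiz both have years on the bench 21 years, so the next rule applies.
Among Kapoor and Ruiz, by date of first judicial appointment (earlier first): Kapoor (Jun 9, 2005) before Ruiz (Jul 28, 2007).
Full order: Tanaka, Brennan, Mbeki, Moreau, Ibarra, Kapoor, Ruiz.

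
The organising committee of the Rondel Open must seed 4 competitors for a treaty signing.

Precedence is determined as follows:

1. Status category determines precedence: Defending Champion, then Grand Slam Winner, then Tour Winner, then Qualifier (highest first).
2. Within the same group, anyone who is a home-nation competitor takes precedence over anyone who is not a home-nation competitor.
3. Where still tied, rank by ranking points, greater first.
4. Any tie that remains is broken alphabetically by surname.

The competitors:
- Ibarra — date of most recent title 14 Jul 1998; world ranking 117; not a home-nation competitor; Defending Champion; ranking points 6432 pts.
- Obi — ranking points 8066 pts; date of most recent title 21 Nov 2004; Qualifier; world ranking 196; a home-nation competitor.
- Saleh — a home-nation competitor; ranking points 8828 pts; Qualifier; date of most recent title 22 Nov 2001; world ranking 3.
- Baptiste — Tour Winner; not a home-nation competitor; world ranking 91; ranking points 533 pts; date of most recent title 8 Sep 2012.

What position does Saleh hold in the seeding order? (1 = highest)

By status category: Ibarra (Defending Champion); then Baptiste (Tour Winner); then Saleh and Obi (Qualifier).
Saleh and Obi are each a home-nation competitor, so the next rule applies.
Among Saleh and Obi, by ranking points (higher first): Saleh (8828 pts) before Obi (8066 pts).
Order: Ibarra, Baptiste, Saleh, Obi. So position 3.

3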